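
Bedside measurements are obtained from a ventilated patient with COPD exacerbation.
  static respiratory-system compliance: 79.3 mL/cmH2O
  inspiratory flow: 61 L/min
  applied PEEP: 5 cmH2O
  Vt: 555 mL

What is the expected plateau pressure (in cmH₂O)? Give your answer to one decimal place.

Pplat = PEEP + Vt / Cstat = 5 + 555 / 79.3 = 5 + 6.999 = 11.999 cmH2O.

12.0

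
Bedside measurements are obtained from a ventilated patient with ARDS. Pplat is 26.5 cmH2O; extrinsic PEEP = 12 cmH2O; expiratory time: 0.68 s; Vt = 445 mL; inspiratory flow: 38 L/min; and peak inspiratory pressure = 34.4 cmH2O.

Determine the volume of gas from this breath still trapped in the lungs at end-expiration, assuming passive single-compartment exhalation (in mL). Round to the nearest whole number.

75

Flow: 38 L/min ÷ 60 = 0.6333 L/s.
R = (PIP − Pplat)/V̇ = (34.4 − 26.5) / 0.6333 = 7.9/0.6333 = 12.474 cmH2O·s/L.
C = Vt/(Pplat − PEEP) = 445.0 / (26.5 − 12) = 445.0/14.5 = 30.69 mL/cmH2O.
τ = R × C = 12.474 × 0.03069 L/cmH2O = 0.3828 s.
Fraction remaining = e^(−Te/τ) = e^(−0.68/0.3828) = 0.1692.
Trapped volume = 445.0 × 0.1692 = 75.294 mL.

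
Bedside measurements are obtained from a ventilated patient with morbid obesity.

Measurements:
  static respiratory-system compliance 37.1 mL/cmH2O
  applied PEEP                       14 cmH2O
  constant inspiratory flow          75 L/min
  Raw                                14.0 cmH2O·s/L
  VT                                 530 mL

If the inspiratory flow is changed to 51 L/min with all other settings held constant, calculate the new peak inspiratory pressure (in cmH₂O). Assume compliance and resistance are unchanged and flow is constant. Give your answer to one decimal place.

40.2

Flow: 75 L/min ÷ 60 = 1.25 L/s.
New flow: 51 L/min ÷ 60 = 0.85 L/s.
PIP = Vt/C + R·V̇ + PEEP (constant-flow equation of motion).
Only the resistive term changes: ΔPIP = R × ΔV̇ = 14.0 × (0.85 − 1.25) = 14.0 × -0.4 = -5.6 cmH2O.
Original PIP = 530/37.1 + 14.0×1.25 + 14 = 45.786 cmH2O; new PIP = 45.786 + (-5.6) = 40.186 cmH2O.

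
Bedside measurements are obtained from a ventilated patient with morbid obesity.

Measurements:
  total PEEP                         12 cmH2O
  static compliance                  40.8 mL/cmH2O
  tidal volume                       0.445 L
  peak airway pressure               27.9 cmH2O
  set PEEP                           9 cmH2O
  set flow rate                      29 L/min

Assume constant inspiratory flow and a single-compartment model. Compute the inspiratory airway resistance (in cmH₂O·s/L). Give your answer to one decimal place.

Flow: 29 L/min ÷ 60 = 0.4833 L/s.
Total PEEP = 12 cmH2O (set 9 + intrinsic 3); this is the baseline alveolar pressure.
Equation of motion (constant flow): PIP = Vt/C + R·V̇ + PEEP.
R·V̇ = PIP − Vt/C − PEEP = 27.9 − 445/40.8 − 12 = 27.9 − 10.907 − 12 = 4.993 cmH2O.
R = 4.993 / 0.4833 = 10.331 cmH2O·s/L.

10.3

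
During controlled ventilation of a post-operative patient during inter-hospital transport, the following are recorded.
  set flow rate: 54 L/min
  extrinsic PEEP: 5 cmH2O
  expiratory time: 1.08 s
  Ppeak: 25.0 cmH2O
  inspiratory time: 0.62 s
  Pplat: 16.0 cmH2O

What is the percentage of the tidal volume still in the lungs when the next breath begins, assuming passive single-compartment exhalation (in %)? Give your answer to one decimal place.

11.9

Flow: 54 L/min ÷ 60 = 0.9 L/s.
Vt = flow × Ti = 0.9 L/s × 0.62 s × 1000 mL/L = 558.0 mL.
R = (PIP − Pplat)/V̇ = (25.0 − 16.0) / 0.9 = 9.0/0.9 = 10.0 cmH2O·s/L.
C = Vt/(Pplat − PEEP) = 558.0 / (16.0 − 5) = 558.0/11.0 = 50.727 mL/cmH2O.
τ = R × C = 10.0 × 0.05073 L/cmH2O = 0.5073 s.
Fraction remaining at end-expiration = e^(−Te/τ) = e^(−1.08/0.5073) = 0.119 → 11.9%.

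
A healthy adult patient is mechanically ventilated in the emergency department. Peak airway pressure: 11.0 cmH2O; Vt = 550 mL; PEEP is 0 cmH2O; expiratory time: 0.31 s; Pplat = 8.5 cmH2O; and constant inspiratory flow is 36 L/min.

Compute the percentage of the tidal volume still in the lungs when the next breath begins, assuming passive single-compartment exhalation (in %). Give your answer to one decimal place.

31.7

Flow: 36 L/min ÷ 60 = 0.6 L/s.
R = (PIP − Pplat)/V̇ = (11.0 − 8.5) / 0.6 = 2.5/0.6 = 4.167 cmH2O·s/L.
C = Vt/(Pplat − PEEP) = 550.0 / (8.5 − 0) = 550.0/8.5 = 64.706 mL/cmH2O.
τ = R × C = 4.167 × 0.06471 L/cmH2O = 0.2696 s.
Fraction remaining at end-expiration = e^(−Te/τ) = e^(−0.31/0.2696) = 0.3167 → 31.67%.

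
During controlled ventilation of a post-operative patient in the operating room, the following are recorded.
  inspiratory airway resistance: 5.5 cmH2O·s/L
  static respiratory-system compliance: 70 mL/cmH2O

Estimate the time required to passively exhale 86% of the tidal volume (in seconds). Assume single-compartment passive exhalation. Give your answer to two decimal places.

0.76

τ = R × C = 5.5 × 70 mL/cmH2O = 5.5 × 0.070 L/cmH2O = 0.385 s.
Exhaled fraction f = 1 − e^(−t/τ) → t = −τ·ln(1 − f) = −0.385·ln(0.14) = 0.757 s.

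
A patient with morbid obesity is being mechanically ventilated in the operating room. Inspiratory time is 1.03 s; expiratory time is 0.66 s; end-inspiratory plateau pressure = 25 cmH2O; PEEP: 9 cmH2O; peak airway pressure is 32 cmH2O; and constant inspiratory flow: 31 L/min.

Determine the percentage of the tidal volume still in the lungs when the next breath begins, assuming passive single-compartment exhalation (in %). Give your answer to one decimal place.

Flow: 31 L/min ÷ 60 = 0.5167 L/s.
Vt = flow × Ti = 0.5167 L/s × 1.03 s × 1000 mL/L = 532.2 mL.
R = (PIP − Pplat)/V̇ = (32 − 25) / 0.5167 = 7.0/0.5167 = 13.548 cmH2O·s/L.
C = Vt/(Pplat − PEEP) = 532.2 / (25 − 9) = 532.2/16.0 = 33.263 mL/cmH2O.
τ = R × C = 13.548 × 0.03326 L/cmH2O = 0.4506 s.
Fraction remaining at end-expiration = e^(−Te/τ) = e^(−0.66/0.4506) = 0.2311 → 23.11%.

23.1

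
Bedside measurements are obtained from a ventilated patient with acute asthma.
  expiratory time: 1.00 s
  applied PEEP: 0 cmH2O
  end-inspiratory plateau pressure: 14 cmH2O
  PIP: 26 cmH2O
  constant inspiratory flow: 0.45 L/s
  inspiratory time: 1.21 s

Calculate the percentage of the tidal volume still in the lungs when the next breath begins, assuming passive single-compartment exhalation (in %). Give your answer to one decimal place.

38.1

Vt = flow × Ti = 0.45 L/s × 1.21 s × 1000 mL/L = 544.5 mL.
R = (PIP − Pplat)/V̇ = (26 − 14) / 0.45 = 12.0/0.45 = 26.667 cmH2O·s/L.
C = Vt/(Pplat − PEEP) = 544.5 / (14 − 0) = 544.5/14.0 = 38.893 mL/cmH2O.
τ = R × C = 26.667 × 0.03889 L/cmH2O = 1.037 s.
Fraction remaining at end-expiration = e^(−Te/τ) = e^(−1.00/1.037) = 0.3812 → 38.12%.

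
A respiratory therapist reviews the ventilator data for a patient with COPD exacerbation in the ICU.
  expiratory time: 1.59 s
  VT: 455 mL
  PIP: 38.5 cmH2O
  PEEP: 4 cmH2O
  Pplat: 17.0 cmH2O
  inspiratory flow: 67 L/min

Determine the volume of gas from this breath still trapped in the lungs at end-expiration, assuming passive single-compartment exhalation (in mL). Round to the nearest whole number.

Flow: 67 L/min ÷ 60 = 1.1167 L/s.
R = (PIP − Pplat)/V̇ = (38.5 − 17.0) / 1.1167 = 21.5/1.1167 = 19.253 cmH2O·s/L.
C = Vt/(Pplat − PEEP) = 455.0 / (17.0 − 4) = 455.0/13.0 = 35.0 mL/cmH2O.
τ = R × C = 19.253 × 0.035 L/cmH2O = 0.6739 s.
Fraction remaining = e^(−Te/τ) = e^(−1.59/0.6739) = 0.09448.
Trapped volume = 455.0 × 0.09448 = 42.988 mL.

43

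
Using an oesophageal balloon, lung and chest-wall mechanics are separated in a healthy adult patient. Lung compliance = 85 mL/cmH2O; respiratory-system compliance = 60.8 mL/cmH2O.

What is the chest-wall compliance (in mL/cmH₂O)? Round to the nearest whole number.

1/Ccw = 1/Crs − 1/CL.
1/Ccw = 1/60.8 − 1/85 = 0.004683.
Ccw = 213.54 mL/cmH2O.

214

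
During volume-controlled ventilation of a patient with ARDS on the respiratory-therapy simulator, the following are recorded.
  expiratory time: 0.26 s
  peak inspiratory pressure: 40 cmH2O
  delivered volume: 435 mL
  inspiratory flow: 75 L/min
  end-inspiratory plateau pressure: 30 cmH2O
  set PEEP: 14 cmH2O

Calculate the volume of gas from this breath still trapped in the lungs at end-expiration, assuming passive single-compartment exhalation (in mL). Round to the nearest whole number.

132

Flow: 75 L/min ÷ 60 = 1.25 L/s.
R = (PIP − Pplat)/V̇ = (40 − 30) / 1.25 = 10.0/1.25 = 8.0 cmH2O·s/L.
C = Vt/(Pplat − PEEP) = 435.0 / (30 − 14) = 435.0/16.0 = 27.188 mL/cmH2O.
τ = R × C = 8.0 × 0.02719 L/cmH2O = 0.2175 s.
Fraction remaining = e^(−Te/τ) = e^(−0.26/0.2175) = 0.3026.
Trapped volume = 435.0 × 0.3026 = 131.63 mL.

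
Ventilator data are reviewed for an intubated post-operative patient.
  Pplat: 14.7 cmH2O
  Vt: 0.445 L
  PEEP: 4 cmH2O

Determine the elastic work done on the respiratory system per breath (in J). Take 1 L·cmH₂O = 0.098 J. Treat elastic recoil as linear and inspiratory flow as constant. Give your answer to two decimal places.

Elastic work ≈ ½ × (Pplat − PEEP) × Vt = 0.5 × (14.7 − 4) × 0.445 L = 0.5 × 10.7 × 0.445 = 2.381 L·cmH2O.
× 0.098 J/(L·cmH2O) → 0.2333 J.

0.23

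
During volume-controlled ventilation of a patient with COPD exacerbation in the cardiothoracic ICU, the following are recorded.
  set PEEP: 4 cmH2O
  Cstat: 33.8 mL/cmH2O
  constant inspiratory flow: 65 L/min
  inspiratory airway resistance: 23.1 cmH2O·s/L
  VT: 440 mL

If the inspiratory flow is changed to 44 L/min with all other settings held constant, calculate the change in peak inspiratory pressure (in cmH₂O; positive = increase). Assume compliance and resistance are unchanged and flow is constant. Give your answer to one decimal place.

Flow: 65 L/min ÷ 60 = 1.0833 L/s.
New flow: 44 L/min ÷ 60 = 0.7333 L/s.
PIP = Vt/C + R·V̇ + PEEP (constant-flow equation of motion).
Only the resistive term changes: ΔPIP = R × ΔV̇ = 23.1 × (0.7333 − 1.0833) = 23.1 × -0.35 = -8.085 cmH2O.

-8.1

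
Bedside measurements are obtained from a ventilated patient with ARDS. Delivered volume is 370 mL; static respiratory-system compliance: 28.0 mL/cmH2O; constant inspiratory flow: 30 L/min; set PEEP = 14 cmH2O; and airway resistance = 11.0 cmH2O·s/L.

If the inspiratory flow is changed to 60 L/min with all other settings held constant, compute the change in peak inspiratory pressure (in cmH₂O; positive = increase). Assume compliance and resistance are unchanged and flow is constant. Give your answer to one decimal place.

5.5

Flow: 30 L/min ÷ 60 = 0.5 L/s.
New flow: 60 L/min ÷ 60 = 1 L/s.
PIP = Vt/C + R·V̇ + PEEP (constant-flow equation of motion).
Only the resistive term changes: ΔPIP = R × ΔV̇ = 11.0 × (1 − 0.5) = 11.0 × 0.5 = 5.5 cmH2O.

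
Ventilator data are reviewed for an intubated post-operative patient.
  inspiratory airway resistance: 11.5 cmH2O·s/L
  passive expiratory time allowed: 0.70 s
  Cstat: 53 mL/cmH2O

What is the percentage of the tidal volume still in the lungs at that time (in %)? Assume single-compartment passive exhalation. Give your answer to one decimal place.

τ = R × C = 11.5 × 53 mL/cmH2O = 11.5 × 0.053 L/cmH2O = 0.6095 s.
Passive exhalation: V(t)/V₀ = e^(−t/τ) = e^(−0.70/0.6095) = 0.3171.
Fraction remaining = 0.3171 → 31.71%.

31.7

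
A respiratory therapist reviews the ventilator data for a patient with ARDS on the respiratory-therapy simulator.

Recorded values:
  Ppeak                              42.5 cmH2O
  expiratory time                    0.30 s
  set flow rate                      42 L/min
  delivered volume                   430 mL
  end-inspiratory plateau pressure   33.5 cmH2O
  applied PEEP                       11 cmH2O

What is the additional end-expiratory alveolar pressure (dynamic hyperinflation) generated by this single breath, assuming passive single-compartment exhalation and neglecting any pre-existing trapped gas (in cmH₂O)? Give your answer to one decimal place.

Flow: 42 L/min ÷ 60 = 0.7 L/s.
R = (PIP − Pplat)/V̇ = (42.5 − 33.5) / 0.7 = 9.0/0.7 = 12.857 cmH2O·s/L.
C = Vt/(Pplat − PEEP) = 430.0 / (33.5 − 11) = 430.0/22.5 = 19.111 mL/cmH2O.
τ = R × C = 12.857 × 0.01911 L/cmH2O = 0.2457 s.
Fraction remaining = e^(−Te/τ) = e^(−0.30/0.2457) = 0.2949; trapped volume = 430.0 × 0.2949 = 126.81 mL.
Additional alveolar pressure from trapping ≈ V_trapped / C = 126.81 / 19.111 = 6.635 cmH2O.

6.6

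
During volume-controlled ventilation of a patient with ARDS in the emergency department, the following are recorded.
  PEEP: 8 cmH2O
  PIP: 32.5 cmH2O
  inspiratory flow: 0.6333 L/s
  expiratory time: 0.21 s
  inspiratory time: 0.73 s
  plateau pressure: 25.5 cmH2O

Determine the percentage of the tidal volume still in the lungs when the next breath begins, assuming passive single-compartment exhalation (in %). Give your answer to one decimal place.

Vt = flow × Ti = 0.6333 L/s × 0.73 s × 1000 mL/L = 462.31 mL.
R = (PIP − Pplat)/V̇ = (32.5 − 25.5) / 0.6333 = 7.0/0.6333 = 11.053 cmH2O·s/L.
C = Vt/(Pplat − PEEP) = 462.31 / (25.5 − 8) = 462.31/17.5 = 26.418 mL/cmH2O.
τ = R × C = 11.053 × 0.02642 L/cmH2O = 0.292 s.
Fraction remaining at end-expiration = e^(−Te/τ) = e^(−0.21/0.292) = 0.4872 → 48.72%.

48.7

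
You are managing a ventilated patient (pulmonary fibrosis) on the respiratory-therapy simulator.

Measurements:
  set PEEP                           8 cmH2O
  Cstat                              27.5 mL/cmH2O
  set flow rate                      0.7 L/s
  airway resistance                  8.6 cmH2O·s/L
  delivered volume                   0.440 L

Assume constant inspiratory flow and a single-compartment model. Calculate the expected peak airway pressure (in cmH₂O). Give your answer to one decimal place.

30.0

Equation of motion (constant flow): PIP = Vt/C + R·V̇ + PEEP.
PIP = 440/27.5 + 8.6×0.7 + 8 = 16.0 + 6.02 + 8 = 30.02 cmH2O.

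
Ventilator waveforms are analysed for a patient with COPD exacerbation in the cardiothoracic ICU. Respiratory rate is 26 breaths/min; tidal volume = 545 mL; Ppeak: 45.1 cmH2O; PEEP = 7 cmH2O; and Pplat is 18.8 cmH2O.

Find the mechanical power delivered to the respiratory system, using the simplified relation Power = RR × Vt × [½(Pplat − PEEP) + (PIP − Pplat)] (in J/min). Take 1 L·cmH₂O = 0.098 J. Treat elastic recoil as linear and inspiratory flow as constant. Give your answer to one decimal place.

Per-breath work = Vt × [½(Pplat−PEEP) + (PIP−Pplat)] = 0.545 × [0.5×11.8 + 26.3] = 0.545 × 32.2 = 17.549 L·cmH2O.
Power = 26 × 17.549 = 456.27 L·cmH2O/min.
× 0.098 J/(L·cmH2O) → 44.714 J/min.

44.7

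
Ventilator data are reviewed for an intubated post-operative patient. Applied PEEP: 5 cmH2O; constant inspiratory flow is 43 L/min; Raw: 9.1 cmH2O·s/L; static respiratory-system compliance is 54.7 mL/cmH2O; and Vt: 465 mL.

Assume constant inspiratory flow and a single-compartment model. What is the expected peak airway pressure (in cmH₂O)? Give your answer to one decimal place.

20.0

Flow: 43 L/min ÷ 60 = 0.7167 L/s.
Equation of motion (constant flow): PIP = Vt/C + R·V̇ + PEEP.
PIP = 465/54.7 + 9.1×0.7167 + 5 = 8.501 + 6.522 + 5 = 20.023 cmH2O.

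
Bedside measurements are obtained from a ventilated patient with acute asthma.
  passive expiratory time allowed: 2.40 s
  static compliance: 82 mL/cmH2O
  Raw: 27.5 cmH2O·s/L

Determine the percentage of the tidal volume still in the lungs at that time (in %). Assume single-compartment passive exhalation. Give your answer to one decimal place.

τ = R × C = 27.5 × 82 mL/cmH2O = 27.5 × 0.082 L/cmH2O = 2.255 s.
Passive exhalation: V(t)/V₀ = e^(−t/τ) = e^(−2.40/2.255) = 0.345.
Fraction remaining = 0.345 → 34.5%.

34.5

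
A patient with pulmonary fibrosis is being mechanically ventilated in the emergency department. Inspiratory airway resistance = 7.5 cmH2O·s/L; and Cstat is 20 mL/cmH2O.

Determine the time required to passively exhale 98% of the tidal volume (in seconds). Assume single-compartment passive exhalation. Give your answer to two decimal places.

0.59

τ = R × C = 7.5 × 20 mL/cmH2O = 7.5 × 0.020 L/cmH2O = 0.15 s.
Exhaled fraction f = 1 − e^(−t/τ) → t = −τ·ln(1 − f) = −0.15·ln(0.02) = 0.5868 s.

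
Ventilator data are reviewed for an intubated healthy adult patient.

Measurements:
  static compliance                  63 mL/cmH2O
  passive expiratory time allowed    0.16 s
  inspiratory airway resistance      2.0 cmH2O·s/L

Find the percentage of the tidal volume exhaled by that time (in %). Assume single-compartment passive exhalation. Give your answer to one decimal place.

71.9

τ = R × C = 2.0 × 63 mL/cmH2O = 2.0 × 0.063 L/cmH2O = 0.126 s.
Passive exhalation: V(t)/V₀ = e^(−t/τ) = e^(−0.16/0.126) = 0.2809.
Fraction exhaled = 1 − 0.2809 = 0.7191 → 71.91%.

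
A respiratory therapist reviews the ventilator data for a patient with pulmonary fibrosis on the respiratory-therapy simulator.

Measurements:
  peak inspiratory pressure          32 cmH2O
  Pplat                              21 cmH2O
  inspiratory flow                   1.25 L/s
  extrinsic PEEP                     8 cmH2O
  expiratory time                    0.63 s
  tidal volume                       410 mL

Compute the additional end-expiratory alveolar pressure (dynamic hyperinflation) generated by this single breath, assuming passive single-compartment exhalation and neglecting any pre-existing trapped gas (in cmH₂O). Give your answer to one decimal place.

R = (PIP − Pplat)/V̇ = (32 − 21) / 1.25 = 11.0/1.25 = 8.8 cmH2O·s/L.
C = Vt/(Pplat − PEEP) = 410.0 / (21 − 8) = 410.0/13.0 = 31.538 mL/cmH2O.
τ = R × C = 8.8 × 0.03154 L/cmH2O = 0.2776 s.
Fraction remaining = e^(−Te/τ) = e^(−0.63/0.2776) = 0.1034; trapped volume = 410.0 × 0.1034 = 42.394 mL.
Additional alveolar pressure from trapping ≈ V_trapped / C = 42.394 / 31.538 = 1.344 cmH2O.

1.3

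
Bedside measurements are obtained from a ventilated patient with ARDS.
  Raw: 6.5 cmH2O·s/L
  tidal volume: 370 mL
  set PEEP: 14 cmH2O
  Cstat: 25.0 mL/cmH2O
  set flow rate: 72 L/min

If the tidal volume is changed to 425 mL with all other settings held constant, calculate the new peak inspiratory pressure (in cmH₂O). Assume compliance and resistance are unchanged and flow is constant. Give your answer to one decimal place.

38.8

Flow: 72 L/min ÷ 60 = 1.2 L/s.
PIP = Vt/C + R·V̇ + PEEP (constant-flow equation of motion).
Only the elastic term changes: ΔPIP = ΔVt / C = (425 − 370) / 25.0 = 2.2 cmH2O.
Original PIP = 370/25.0 + 6.5×1.2 + 14 = 36.6 cmH2O; new PIP = 36.6 + (2.2) = 38.8 cmH2O.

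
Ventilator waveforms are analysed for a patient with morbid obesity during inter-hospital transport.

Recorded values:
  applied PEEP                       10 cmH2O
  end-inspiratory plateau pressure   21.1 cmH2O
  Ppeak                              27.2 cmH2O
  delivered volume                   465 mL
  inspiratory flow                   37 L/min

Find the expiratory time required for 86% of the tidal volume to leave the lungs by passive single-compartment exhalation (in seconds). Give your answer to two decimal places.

0.81

Flow: 37 L/min ÷ 60 = 0.6167 L/s.
R = (PIP − Pplat)/V̇ = (27.2 − 21.1) / 0.6167 = 6.1/0.6167 = 9.891 cmH2O·s/L.
C = Vt/(Pplat − PEEP) = 465.0 / (21.1 − 10) = 465.0/11.1 = 41.892 mL/cmH2O.
τ = R × C = 9.891 × 0.04189 L/cmH2O = 0.4143 s.
t = −τ·ln(1 − 0.86) = −0.4143·ln(0.14) = 0.8146 s.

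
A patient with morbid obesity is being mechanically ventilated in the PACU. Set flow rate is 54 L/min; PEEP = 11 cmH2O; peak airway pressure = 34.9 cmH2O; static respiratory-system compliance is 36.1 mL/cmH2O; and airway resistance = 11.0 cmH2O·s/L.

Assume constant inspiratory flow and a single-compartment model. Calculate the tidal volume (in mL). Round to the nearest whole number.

505

Flow: 54 L/min ÷ 60 = 0.9 L/s.
Equation of motion (constant flow): PIP = Vt/C + R·V̇ + PEEP.
Vt/C = PIP − R·V̇ − PEEP = 34.9 − 9.9 − 11 = 14.0 cmH2O.
Vt = C × 14.0 = 36.1 × 14.0 = 505.4 mL.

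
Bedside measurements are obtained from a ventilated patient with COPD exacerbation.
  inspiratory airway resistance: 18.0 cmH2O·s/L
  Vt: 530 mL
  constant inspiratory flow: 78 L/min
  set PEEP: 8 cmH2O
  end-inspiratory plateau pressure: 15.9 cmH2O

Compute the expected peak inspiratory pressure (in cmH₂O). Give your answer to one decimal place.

39.3

Flow: 78 L/min ÷ 60 = 1.3 L/s.
PIP = Pplat + Raw × flow = 15.9 + 18.0 × 1.3 = 15.9 + 23.4 = 39.3 cmH2O.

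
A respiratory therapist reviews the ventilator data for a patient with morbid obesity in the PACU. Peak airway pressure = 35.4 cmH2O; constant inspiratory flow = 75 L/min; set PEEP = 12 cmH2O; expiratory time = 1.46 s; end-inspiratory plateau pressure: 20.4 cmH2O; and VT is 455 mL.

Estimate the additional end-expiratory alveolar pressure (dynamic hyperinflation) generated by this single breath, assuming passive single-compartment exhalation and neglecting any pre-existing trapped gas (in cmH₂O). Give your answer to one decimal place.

0.9

Flow: 75 L/min ÷ 60 = 1.25 L/s.
R = (PIP − Pplat)/V̇ = (35.4 − 20.4) / 1.25 = 15.0/1.25 = 12.0 cmH2O·s/L.
C = Vt/(Pplat − PEEP) = 455.0 / (20.4 − 12) = 455.0/8.4 = 54.167 mL/cmH2O.
τ = R × C = 12.0 × 0.05417 L/cmH2O = 0.65 s.
Fraction remaining = e^(−Te/τ) = e^(−1.46/0.65) = 0.1058; trapped volume = 455.0 × 0.1058 = 48.139 mL.
Additional alveolar pressure from trapping ≈ V_trapped / C = 48.139 / 54.167 = 0.8887 cmH2O.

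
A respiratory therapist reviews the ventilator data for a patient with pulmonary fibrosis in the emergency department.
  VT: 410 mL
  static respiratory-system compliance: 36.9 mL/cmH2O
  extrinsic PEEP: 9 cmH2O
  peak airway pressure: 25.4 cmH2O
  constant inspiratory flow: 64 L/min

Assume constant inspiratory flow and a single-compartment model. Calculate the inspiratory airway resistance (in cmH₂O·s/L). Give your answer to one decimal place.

5.0

Flow: 64 L/min ÷ 60 = 1.0667 L/s.
Equation of motion (constant flow): PIP = Vt/C + R·V̇ + PEEP.
R·V̇ = PIP − Vt/C − PEEP = 25.4 − 410/36.9 − 9 = 25.4 − 11.111 − 9 = 5.289 cmH2O.
R = 5.289 / 1.0667 = 4.958 cmH2O·s/L.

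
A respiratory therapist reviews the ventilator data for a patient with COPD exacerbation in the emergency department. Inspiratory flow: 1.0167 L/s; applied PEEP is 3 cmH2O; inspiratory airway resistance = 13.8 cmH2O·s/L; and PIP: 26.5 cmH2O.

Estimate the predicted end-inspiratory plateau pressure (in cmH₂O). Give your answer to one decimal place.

12.5

Pplat = PIP − Raw × flow = 26.5 − 13.8 × 1.0167 = 26.5 − 14.03 = 12.47 cmH2O.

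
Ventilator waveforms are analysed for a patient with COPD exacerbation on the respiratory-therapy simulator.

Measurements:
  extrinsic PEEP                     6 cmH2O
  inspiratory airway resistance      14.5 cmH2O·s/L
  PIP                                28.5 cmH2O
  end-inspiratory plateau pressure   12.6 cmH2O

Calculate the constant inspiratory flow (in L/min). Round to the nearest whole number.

66

flow = (PIP − Pplat) / Raw = (28.5 − 12.6) / 14.5 = 1.097 L/s × 60 = 65.82 L/min.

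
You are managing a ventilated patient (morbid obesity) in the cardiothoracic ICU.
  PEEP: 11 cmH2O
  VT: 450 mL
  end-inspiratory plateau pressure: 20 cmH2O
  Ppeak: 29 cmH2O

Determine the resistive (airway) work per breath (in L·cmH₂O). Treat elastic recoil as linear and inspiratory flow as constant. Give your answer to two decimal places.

With constant inspiratory flow the resistive pressure is constant at PIP − Pplat = 29 − 20 = 9.0 cmH2O, so resistive work = 9.0 × 0.450 = 4.05 L·cmH2O.

4.05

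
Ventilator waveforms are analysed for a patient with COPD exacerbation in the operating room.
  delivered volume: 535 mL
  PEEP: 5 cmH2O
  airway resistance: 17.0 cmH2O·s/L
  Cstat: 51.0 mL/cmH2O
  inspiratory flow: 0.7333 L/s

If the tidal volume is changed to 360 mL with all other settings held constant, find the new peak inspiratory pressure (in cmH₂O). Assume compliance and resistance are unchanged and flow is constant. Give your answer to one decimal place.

24.5

PIP = Vt/C + R·V̇ + PEEP (constant-flow equation of motion).
Only the elastic term changes: ΔPIP = ΔVt / C = (360 − 535) / 51.0 = -3.431 cmH2O.
Original PIP = 535/51.0 + 17.0×0.7333 + 5 = 27.956 cmH2O; new PIP = 27.956 + (-3.431) = 24.525 cmH2O.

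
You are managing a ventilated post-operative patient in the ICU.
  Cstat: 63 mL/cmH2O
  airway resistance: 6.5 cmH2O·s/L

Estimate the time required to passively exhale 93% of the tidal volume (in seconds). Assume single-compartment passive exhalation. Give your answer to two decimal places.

τ = R × C = 6.5 × 63 mL/cmH2O = 6.5 × 0.063 L/cmH2O = 0.4095 s.
Exhaled fraction f = 1 − e^(−t/τ) → t = −τ·ln(1 − f) = −0.4095·ln(0.07) = 1.089 s.

1.09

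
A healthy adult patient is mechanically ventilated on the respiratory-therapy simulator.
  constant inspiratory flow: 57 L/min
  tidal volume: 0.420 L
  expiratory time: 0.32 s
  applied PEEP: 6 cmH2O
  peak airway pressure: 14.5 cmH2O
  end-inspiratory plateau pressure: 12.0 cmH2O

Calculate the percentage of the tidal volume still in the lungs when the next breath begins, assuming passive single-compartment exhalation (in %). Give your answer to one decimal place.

17.6

Flow: 57 L/min ÷ 60 = 0.95 L/s.
R = (PIP − Pplat)/V̇ = (14.5 − 12.0) / 0.95 = 2.5/0.95 = 2.632 cmH2O·s/L.
C = Vt/(Pplat − PEEP) = 420.0 / (12.0 − 6) = 420.0/6.0 = 70.0 mL/cmH2O.
τ = R × C = 2.632 × 0.07 L/cmH2O = 0.1842 s.
Fraction remaining at end-expiration = e^(−Te/τ) = e^(−0.32/0.1842) = 0.176 → 17.6%.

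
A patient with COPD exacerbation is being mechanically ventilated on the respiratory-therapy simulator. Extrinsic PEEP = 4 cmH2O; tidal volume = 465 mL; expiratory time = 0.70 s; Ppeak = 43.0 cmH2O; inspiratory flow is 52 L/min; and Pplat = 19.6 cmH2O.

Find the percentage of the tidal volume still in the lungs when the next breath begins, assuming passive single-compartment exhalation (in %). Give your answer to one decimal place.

41.9

Flow: 52 L/min ÷ 60 = 0.8667 L/s.
R = (PIP − Pplat)/V̇ = (43.0 − 19.6) / 0.8667 = 23.4/0.8667 = 26.999 cmH2O·s/L.
C = Vt/(Pplat − PEEP) = 465.0 / (19.6 − 4) = 465.0/15.6 = 29.808 mL/cmH2O.
τ = R × C = 26.999 × 0.02981 L/cmH2O = 0.8048 s.
Fraction remaining at end-expiration = e^(−Te/τ) = e^(−0.70/0.8048) = 0.419 → 41.9%.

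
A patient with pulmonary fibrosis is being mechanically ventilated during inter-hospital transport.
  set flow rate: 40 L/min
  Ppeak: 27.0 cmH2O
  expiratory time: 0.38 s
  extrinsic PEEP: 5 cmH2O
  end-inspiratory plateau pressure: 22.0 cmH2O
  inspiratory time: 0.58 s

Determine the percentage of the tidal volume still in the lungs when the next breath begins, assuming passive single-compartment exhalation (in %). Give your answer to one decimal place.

Flow: 40 L/min ÷ 60 = 0.6667 L/s.
Vt = flow × Ti = 0.6667 L/s × 0.58 s × 1000 mL/L = 386.69 mL.
R = (PIP − Pplat)/V̇ = (27.0 − 22.0) / 0.6667 = 5.0/0.6667 = 7.5 cmH2O·s/L.
C = Vt/(Pplat − PEEP) = 386.69 / (22.0 − 5) = 386.69/17.0 = 22.746 mL/cmH2O.
τ = R × C = 7.5 × 0.02275 L/cmH2O = 0.1706 s.
Fraction remaining at end-expiration = e^(−Te/τ) = e^(−0.38/0.1706) = 0.1078 → 10.78%.

10.8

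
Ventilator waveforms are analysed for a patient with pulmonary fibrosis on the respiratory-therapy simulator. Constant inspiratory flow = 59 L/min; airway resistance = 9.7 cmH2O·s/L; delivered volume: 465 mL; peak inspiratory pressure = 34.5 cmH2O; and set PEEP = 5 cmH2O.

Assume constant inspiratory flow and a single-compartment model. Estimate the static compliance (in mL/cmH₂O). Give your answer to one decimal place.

23.3

Flow: 59 L/min ÷ 60 = 0.9833 L/s.
Equation of motion (constant flow): PIP = Vt/C + R·V̇ + PEEP.
Vt/C = PIP − R·V̇ − PEEP = 34.5 − 9.7×0.9833 − 5 = 34.5 − 9.538 − 5 = 19.962 cmH2O.
C = Vt / 19.962 = 465 / 19.962 = 23.294 mL/cmH2O.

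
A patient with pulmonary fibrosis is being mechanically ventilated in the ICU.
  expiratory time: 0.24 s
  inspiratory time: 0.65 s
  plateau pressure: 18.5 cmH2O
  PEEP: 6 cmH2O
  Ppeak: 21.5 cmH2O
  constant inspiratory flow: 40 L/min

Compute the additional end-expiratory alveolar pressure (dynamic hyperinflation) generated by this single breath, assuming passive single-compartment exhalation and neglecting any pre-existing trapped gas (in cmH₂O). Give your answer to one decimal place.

2.7

Flow: 40 L/min ÷ 60 = 0.6667 L/s.
Vt = flow × Ti = 0.6667 L/s × 0.65 s × 1000 mL/L = 433.36 mL.
R = (PIP − Pplat)/V̇ = (21.5 − 18.5) / 0.6667 = 3.0/0.6667 = 4.5 cmH2O·s/L.
C = Vt/(Pplat − PEEP) = 433.36 / (18.5 − 6) = 433.36/12.5 = 34.669 mL/cmH2O.
τ = R × C = 4.5 × 0.03467 L/cmH2O = 0.156 s.
Fraction remaining = e^(−Te/τ) = e^(−0.24/0.156) = 0.2147; trapped volume = 433.36 × 0.2147 = 93.042 mL.
Additional alveolar pressure from trapping ≈ V_trapped / C = 93.042 / 34.669 = 2.684 cmH2O.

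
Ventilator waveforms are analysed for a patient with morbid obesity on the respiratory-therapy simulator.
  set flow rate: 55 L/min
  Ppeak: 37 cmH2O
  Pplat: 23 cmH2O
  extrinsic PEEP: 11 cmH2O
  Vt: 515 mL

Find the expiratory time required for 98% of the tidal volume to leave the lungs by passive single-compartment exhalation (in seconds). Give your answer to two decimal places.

2.56

Flow: 55 L/min ÷ 60 = 0.9167 L/s.
R = (PIP − Pplat)/V̇ = (37 − 23) / 0.9167 = 14.0/0.9167 = 15.272 cmH2O·s/L.
C = Vt/(Pplat − PEEP) = 515.0 / (23 − 11) = 515.0/12.0 = 42.917 mL/cmH2O.
τ = R × C = 15.272 × 0.04292 L/cmH2O = 0.6555 s.
t = −τ·ln(1 − 0.98) = −0.6555·ln(0.02) = 2.564 s.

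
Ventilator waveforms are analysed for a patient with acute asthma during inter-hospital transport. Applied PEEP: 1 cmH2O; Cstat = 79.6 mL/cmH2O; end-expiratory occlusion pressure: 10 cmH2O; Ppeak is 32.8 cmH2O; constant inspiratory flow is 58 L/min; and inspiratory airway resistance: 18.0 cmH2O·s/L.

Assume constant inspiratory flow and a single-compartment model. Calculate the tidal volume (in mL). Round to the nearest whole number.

Flow: 58 L/min ÷ 60 = 0.9667 L/s.
Total PEEP = 10 cmH2O (set 1 + intrinsic 9); this is the baseline alveolar pressure.
Equation of motion (constant flow): PIP = Vt/C + R·V̇ + PEEP.
Vt/C = PIP − R·V̇ − PEEP = 32.8 − 17.401 − 10 = 5.399 cmH2O.
Vt = C × 5.399 = 79.6 × 5.399 = 429.76 mL.

430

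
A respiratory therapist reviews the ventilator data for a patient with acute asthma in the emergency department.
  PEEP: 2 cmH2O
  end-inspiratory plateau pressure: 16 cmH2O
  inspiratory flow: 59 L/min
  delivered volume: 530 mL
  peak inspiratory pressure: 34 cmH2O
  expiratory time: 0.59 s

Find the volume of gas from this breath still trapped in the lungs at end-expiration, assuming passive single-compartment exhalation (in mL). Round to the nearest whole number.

226

Flow: 59 L/min ÷ 60 = 0.9833 L/s.
R = (PIP − Pplat)/V̇ = (34 − 16) / 0.9833 = 18.0/0.9833 = 18.306 cmH2O·s/L.
C = Vt/(Pplat − PEEP) = 530.0 / (16 − 2) = 530.0/14.0 = 37.857 mL/cmH2O.
τ = R × C = 18.306 × 0.03786 L/cmH2O = 0.6931 s.
Fraction remaining = e^(−Te/τ) = e^(−0.59/0.6931) = 0.4269.
Trapped volume = 530.0 × 0.4269 = 226.26 mL.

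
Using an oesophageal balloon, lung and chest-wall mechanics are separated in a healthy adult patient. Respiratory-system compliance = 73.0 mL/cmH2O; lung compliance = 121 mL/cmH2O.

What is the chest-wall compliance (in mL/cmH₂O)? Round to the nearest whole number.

1/Ccw = 1/Crs − 1/CL.
1/Ccw = 1/73.0 − 1/121 = 0.005434.
Ccw = 184.03 mL/cmH2O.

184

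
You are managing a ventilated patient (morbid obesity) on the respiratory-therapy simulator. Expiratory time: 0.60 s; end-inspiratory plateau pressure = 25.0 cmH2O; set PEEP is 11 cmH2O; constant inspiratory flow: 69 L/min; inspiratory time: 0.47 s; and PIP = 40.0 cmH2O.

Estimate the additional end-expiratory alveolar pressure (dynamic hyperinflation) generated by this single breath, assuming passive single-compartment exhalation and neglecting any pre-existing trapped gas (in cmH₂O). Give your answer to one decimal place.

4.3

Flow: 69 L/min ÷ 60 = 1.15 L/s.
Vt = flow × Ti = 1.15 L/s × 0.47 s × 1000 mL/L = 540.5 mL.
R = (PIP − Pplat)/V̇ = (40.0 − 25.0) / 1.15 = 15.0/1.15 = 13.043 cmH2O·s/L.
C = Vt/(Pplat − PEEP) = 540.5 / (25.0 − 11) = 540.5/14.0 = 38.607 mL/cmH2O.
τ = R × C = 13.043 × 0.03861 L/cmH2O = 0.5036 s.
Fraction remaining = e^(−Te/τ) = e^(−0.60/0.5036) = 0.3038; trapped volume = 540.5 × 0.3038 = 164.2 mL.
Additional alveolar pressure from trapping ≈ V_trapped / C = 164.2 / 38.607 = 4.253 cmH2O.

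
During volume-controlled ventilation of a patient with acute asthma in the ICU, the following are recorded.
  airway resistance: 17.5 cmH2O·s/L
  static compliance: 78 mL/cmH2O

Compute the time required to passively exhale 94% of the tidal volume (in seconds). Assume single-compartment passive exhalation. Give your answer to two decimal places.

3.84

τ = R × C = 17.5 × 78 mL/cmH2O = 17.5 × 0.078 L/cmH2O = 1.365 s.
Exhaled fraction f = 1 − e^(−t/τ) → t = −τ·ln(1 − f) = −1.365·ln(0.06) = 3.84 s.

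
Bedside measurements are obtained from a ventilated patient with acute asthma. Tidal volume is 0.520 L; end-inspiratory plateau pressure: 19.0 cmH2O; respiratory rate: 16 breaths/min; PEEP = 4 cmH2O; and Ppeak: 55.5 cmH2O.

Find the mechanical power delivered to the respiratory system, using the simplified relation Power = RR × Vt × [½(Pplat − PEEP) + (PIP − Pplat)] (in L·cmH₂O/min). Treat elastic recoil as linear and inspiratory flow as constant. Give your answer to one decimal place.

Per-breath work = Vt × [½(Pplat−PEEP) + (PIP−Pplat)] = 0.520 × [0.5×15.0 + 36.5] = 0.520 × 44.0 = 22.88 L·cmH2O.
Power = 16 × 22.88 = 366.08 L·cmH2O/min.

366.1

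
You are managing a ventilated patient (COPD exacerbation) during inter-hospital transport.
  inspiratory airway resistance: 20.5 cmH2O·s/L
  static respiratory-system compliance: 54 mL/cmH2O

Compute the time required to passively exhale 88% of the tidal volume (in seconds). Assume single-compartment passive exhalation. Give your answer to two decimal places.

τ = R × C = 20.5 × 54 mL/cmH2O = 20.5 × 0.054 L/cmH2O = 1.107 s.
Exhaled fraction f = 1 − e^(−t/τ) → t = −τ·ln(1 − f) = −1.107·ln(0.12) = 2.347 s.

2.35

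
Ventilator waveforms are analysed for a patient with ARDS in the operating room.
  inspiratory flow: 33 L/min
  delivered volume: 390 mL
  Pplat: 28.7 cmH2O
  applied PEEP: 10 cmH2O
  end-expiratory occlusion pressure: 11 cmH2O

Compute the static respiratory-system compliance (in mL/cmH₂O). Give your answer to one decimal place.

22.0

End-expiratory occlusion gives total PEEP = 11 cmH2O (intrinsic PEEP = 11 − 10 = 1). Use total PEEP for the elastic gradient.
Cstat = Vt / (Pplat − PEEPtotal) = 390 / (28.7 − 11) = 390 / 17.7 = 22.034 mL/cmH2O.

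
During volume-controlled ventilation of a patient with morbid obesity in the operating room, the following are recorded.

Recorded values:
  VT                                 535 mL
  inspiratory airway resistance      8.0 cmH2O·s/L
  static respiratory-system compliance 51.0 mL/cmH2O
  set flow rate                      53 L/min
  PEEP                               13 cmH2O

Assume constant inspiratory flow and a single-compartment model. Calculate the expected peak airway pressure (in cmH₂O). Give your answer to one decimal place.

Flow: 53 L/min ÷ 60 = 0.8833 L/s.
Equation of motion (constant flow): PIP = Vt/C + R·V̇ + PEEP.
PIP = 535/51.0 + 8.0×0.8833 + 13 = 10.49 + 7.066 + 13 = 30.556 cmH2O.

30.6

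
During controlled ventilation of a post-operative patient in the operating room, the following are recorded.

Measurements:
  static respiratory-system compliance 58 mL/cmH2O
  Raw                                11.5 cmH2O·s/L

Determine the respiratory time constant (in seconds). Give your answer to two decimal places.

0.67

τ = R × C = 11.5 × 58 mL/cmH2O = 11.5 × 0.058 L/cmH2O = 0.667 s.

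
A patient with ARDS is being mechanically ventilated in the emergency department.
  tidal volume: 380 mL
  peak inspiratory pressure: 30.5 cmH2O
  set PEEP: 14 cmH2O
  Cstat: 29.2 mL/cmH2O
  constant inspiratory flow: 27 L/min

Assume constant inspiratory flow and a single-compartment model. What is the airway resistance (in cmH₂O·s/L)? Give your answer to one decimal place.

7.7

Flow: 27 L/min ÷ 60 = 0.45 L/s.
Equation of motion (constant flow): PIP = Vt/C + R·V̇ + PEEP.
R·V̇ = PIP − Vt/C − PEEP = 30.5 − 380/29.2 − 14 = 30.5 − 13.014 − 14 = 3.486 cmH2O.
R = 3.486 / 0.45 = 7.747 cmH2O·s/L.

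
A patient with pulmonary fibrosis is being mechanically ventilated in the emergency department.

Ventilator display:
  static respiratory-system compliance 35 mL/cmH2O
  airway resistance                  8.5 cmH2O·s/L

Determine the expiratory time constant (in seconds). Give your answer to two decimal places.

τ = R × C = 8.5 × 35 mL/cmH2O = 8.5 × 0.035 L/cmH2O = 0.2975 s.

0.30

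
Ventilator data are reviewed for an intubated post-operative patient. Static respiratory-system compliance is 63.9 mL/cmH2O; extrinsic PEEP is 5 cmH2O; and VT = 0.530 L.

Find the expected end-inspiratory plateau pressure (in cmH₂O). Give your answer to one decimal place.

13.3

Pplat = PEEP + Vt / Cstat = 5 + 530 / 63.9 = 5 + 8.294 = 13.294 cmH2O.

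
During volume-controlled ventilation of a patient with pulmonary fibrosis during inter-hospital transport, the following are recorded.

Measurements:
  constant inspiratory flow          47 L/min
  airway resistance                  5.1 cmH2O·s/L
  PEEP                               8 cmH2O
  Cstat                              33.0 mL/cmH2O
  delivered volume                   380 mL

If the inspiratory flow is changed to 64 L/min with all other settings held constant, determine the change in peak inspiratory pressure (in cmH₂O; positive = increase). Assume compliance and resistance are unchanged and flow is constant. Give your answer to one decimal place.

1.4

Flow: 47 L/min ÷ 60 = 0.7833 L/s.
New flow: 64 L/min ÷ 60 = 1.0667 L/s.
PIP = Vt/C + R·V̇ + PEEP (constant-flow equation of motion).
Only the resistive term changes: ΔPIP = R × ΔV̇ = 5.1 × (1.0667 − 0.7833) = 5.1 × 0.2834 = 1.445 cmH2O.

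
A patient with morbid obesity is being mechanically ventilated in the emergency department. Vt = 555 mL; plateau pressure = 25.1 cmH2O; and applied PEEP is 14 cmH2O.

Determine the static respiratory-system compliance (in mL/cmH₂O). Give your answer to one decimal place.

Cstat = Vt / (Pplat − PEEP) = 555 / (25.1 − 14) = 555 / 11.1 = 50.0 mL/cmH2O.

50.0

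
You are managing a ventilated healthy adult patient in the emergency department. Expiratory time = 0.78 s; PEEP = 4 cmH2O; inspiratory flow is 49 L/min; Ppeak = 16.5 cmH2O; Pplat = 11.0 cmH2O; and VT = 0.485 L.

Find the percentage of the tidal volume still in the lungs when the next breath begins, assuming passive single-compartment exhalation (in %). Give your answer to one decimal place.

Flow: 49 L/min ÷ 60 = 0.8167 L/s.
R = (PIP − Pplat)/V̇ = (16.5 − 11.0) / 0.8167 = 5.5/0.8167 = 6.734 cmH2O·s/L.
C = Vt/(Pplat − PEEP) = 485.0 / (11.0 − 4) = 485.0/7.0 = 69.286 mL/cmH2O.
τ = R × C = 6.734 × 0.06929 L/cmH2O = 0.4666 s.
Fraction remaining at end-expiration = e^(−Te/τ) = e^(−0.78/0.4666) = 0.1879 → 18.79%.

18.8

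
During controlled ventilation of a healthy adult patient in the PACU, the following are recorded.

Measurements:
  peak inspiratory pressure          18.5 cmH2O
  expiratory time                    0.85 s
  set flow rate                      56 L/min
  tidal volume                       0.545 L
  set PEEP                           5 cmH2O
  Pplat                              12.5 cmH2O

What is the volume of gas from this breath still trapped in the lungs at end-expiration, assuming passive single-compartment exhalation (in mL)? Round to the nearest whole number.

88

Flow: 56 L/min ÷ 60 = 0.9333 L/s.
R = (PIP − Pplat)/V̇ = (18.5 − 12.5) / 0.9333 = 6.0/0.9333 = 6.429 cmH2O·s/L.
C = Vt/(Pplat − PEEP) = 545.0 / (12.5 − 5) = 545.0/7.5 = 72.667 mL/cmH2O.
τ = R × C = 6.429 × 0.07267 L/cmH2O = 0.4672 s.
Fraction remaining = e^(−Te/τ) = e^(−0.85/0.4672) = 0.1621.
Trapped volume = 545.0 × 0.1621 = 88.345 mL.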